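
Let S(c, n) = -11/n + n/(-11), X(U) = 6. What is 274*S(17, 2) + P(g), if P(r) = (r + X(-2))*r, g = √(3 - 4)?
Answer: -17136/11 + 6*I ≈ -1557.8 + 6.0*I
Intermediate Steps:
g = I (g = √(-1) = I ≈ 1.0*I)
P(r) = r*(6 + r) (P(r) = (r + 6)*r = (6 + r)*r = r*(6 + r))
S(c, n) = -11/n - n/11 (S(c, n) = -11/n + n*(-1/11) = -11/n - n/11)
274*S(17, 2) + P(g) = 274*(-11/2 - 1/11*2) + I*(6 + I) = 274*(-11*½ - 2/11) + I*(6 + I) = 274*(-11/2 - 2/11) + I*(6 + I) = 274*(-125/22) + I*(6 + I) = -17125/11 + I*(6 + I)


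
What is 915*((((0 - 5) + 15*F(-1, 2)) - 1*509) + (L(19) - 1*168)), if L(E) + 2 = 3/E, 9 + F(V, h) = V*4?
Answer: -15278670/19 ≈ -8.0414e+5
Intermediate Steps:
F(V, h) = -9 + 4*V (F(V, h) = -9 + V*4 = -9 + 4*V)
L(E) = -2 + 3/E
915*((((0 - 5) + 15*F(-1, 2)) - 1*509) + (L(19) - 1*168)) = 915*((((0 - 5) + 15*(-9 + 4*(-1))) - 1*509) + ((-2 + 3/19) - 1*168)) = 915*(((-5 + 15*(-9 - 4)) - 509) + ((-2 + 3*(1/19)) - 168)) = 915*(((-5 + 15*(-13)) - 509) + ((-2 + 3/19) - 168)) = 915*(((-5 - 195) - 509) + (-35/19 - 168)) = 915*((-200 - 509) - 3227/19) = 915*(-709 - 3227/19) = 915*(-16698/19) = -15278670/19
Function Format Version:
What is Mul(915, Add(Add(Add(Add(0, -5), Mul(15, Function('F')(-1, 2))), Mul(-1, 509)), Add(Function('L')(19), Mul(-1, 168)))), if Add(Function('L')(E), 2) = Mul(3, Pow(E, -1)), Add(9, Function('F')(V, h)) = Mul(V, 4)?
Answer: Rational(-15278670, 19) ≈ -8.0414e+5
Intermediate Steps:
Function('F')(V, h) = Add(-9, Mul(4, V)) (Function('F')(V, h) = Add(-9, Mul(V, 4)) = Add(-9, Mul(4, V)))
Function('L')(E) = Add(-2, Mul(3, Pow(E, -1)))
Mul(915, Add(Add(Add(Add(0, -5), Mul(15, Function('F')(-1, 2))), Mul(-1, 509)), Add(Function('L')(19), Mul(-1, 168)))) = Mul(915, Add(Add(Add(Add(0, -5), Mul(15, Add(-9, Mul(4, -1)))), Mul(-1, 509)), Add(Add(-2, Mul(3, Pow(19, -1))), Mul(-1, 168)))) = Mul(915, Add(Add(Add(-5, Mul(15, Add(-9, -4))), -509), Add(Add(-2, Mul(3, Rational(1, 19))), -168))) = Mul(915, Add(Add(Add(-5, Mul(15, -13)), -509), Add(Add(-2, Rational(3, 19)), -168))) = Mul(915, Add(Add(Add(-5, -195), -509), Add(Rational(-35, 19), -168))) = Mul(915, Add(Add(-200, -509), Rational(-3227, 19))) = Mul(915, Add(-709, Rational(-3227, 19))) = Mul(915, Rational(-16698, 19)) = Rational(-15278670, 19)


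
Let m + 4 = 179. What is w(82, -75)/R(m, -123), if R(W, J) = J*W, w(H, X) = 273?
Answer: -13/1025 ≈ -0.012683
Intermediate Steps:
m = 175 (m = -4 + 179 = 175)
w(82, -75)/R(m, -123) = 273/((-123*175)) = 273/(-21525) = 273*(-1/21525) = -13/1025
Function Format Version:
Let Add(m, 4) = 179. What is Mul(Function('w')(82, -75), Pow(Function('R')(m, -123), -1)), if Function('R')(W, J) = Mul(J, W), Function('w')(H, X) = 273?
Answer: Rational(-13, 1025) ≈ -0.012683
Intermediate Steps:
m = 175 (m = Add(-4, 179) = 175)
Mul(Function('w')(82, -75), Pow(Function('R')(m, -123), -1)) = Mul(273, Pow(Mul(-123, 175), -1)) = Mul(273, Pow(-21525, -1)) = Mul(273, Rational(-1, 21525)) = Rational(-13, 1025)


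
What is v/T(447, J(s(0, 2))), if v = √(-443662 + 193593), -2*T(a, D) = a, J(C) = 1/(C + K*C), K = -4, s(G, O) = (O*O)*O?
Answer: -2*I*√250069/447 ≈ -2.2374*I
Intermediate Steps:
s(G, O) = O³ (s(G, O) = O²*O = O³)
J(C) = -1/(3*C) (J(C) = 1/(C - 4*C) = 1/(-3*C) = -1/(3*C))
T(a, D) = -a/2
v = I*√250069 (v = √(-250069) = I*√250069 ≈ 500.07*I)
v/T(447, J(s(0, 2))) = (I*√250069)/((-½*447)) = (I*√250069)/(-447/2) = (I*√250069)*(-2/447) = -2*I*√250069/447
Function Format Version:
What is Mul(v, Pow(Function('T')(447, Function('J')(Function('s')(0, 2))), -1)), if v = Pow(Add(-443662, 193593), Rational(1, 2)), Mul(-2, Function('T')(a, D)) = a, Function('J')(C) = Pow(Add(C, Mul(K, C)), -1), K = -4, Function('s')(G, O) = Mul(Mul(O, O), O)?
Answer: Mul(Rational(-2, 447), I, Pow(250069, Rational(1, 2))) ≈ Mul(-2.2374, I)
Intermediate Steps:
Function('s')(G, O) = Pow(O, 3) (Function('s')(G, O) = Mul(Pow(O, 2), O) = Pow(O, 3))
Function('J')(C) = Mul(Rational(-1, 3), Pow(C, -1)) (Function('J')(C) = Pow(Add(C, Mul(-4, C)), -1) = Pow(Mul(-3, C), -1) = Mul(Rational(-1, 3), Pow(C, -1)))
Function('T')(a, D) = Mul(Rational(-1, 2), a)
v = Mul(I, Pow(250069, Rational(1, 2))) (v = Pow(-250069, Rational(1, 2)) = Mul(I, Pow(250069, Rational(1, 2))) ≈ Mul(500.07, I))
Mul(v, Pow(Function('T')(447, Function('J')(Function('s')(0, 2))), -1)) = Mul(Mul(I, Pow(250069, Rational(1, 2))), Pow(Mul(Rational(-1, 2), 447), -1)) = Mul(Mul(I, Pow(250069, Rational(1, 2))), Pow(Rational(-447, 2), -1)) = Mul(Mul(I, Pow(250069, Rational(1, 2))), Rational(-2, 447)) = Mul(Rational(-2, 447), I, Pow(250069, Rational(1, 2)))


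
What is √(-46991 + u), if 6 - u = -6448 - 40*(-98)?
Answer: I*√44457 ≈ 210.85*I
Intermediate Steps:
u = 2534 (u = 6 - (-6448 - 40*(-98)) = 6 - (-6448 + 3920) = 6 - 1*(-2528) = 6 + 2528 = 2534)
√(-46991 + u) = √(-46991 + 2534) = √(-44457) = I*√44457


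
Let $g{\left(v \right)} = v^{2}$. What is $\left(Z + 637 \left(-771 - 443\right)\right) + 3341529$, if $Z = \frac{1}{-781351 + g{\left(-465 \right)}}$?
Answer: $\frac{1451362809585}{565126} \approx 2.5682 \cdot 10^{6}$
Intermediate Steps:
$Z = - \frac{1}{565126}$ ($Z = \frac{1}{-781351 + \left(-465\right)^{2}} = \frac{1}{-781351 + 216225} = \frac{1}{-565126} = - \frac{1}{565126} \approx -1.7695 \cdot 10^{-6}$)
$\left(Z + 637 \left(-771 - 443\right)\right) + 3341529 = \left(- \frac{1}{565126} + 637 \left(-771 - 443\right)\right) + 3341529 = \left(- \frac{1}{565126} + 637 \left(-1214\right)\right) + 3341529 = \left(- \frac{1}{565126} - 773318\right) + 3341529 = - \frac{437022108069}{565126} + 3341529 = \frac{1451362809585}{565126}$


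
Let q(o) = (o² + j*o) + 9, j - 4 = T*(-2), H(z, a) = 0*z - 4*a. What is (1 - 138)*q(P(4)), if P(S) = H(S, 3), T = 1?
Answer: -17673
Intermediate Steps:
H(z, a) = -4*a (H(z, a) = 0 - 4*a = -4*a)
j = 2 (j = 4 + 1*(-2) = 4 - 2 = 2)
P(S) = -12 (P(S) = -4*3 = -12)
q(o) = 9 + o² + 2*o (q(o) = (o² + 2*o) + 9 = 9 + o² + 2*o)
(1 - 138)*q(P(4)) = (1 - 138)*(9 + (-12)² + 2*(-12)) = -137*(9 + 144 - 24) = -137*129 = -17673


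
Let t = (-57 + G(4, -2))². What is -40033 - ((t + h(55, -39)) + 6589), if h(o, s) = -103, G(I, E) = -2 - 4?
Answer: -50488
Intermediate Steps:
G(I, E) = -6
t = 3969 (t = (-57 - 6)² = (-63)² = 3969)
-40033 - ((t + h(55, -39)) + 6589) = -40033 - ((3969 - 103) + 6589) = -40033 - (3866 + 6589) = -40033 - 1*10455 = -40033 - 10455 = -50488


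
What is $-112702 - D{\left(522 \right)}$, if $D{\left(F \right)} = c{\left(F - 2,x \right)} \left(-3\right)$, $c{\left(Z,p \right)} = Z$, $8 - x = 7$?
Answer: $-111142$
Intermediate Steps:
$x = 1$ ($x = 8 - 7 = 1$)
$D{\left(F \right)} = 6 - 3 F$ ($D{\left(F \right)} = \left(F - 2\right) \left(-3\right) = \left(-2 + F\right) \left(-3\right) = 6 - 3 F$)
$-112702 - D{\left(522 \right)} = -112702 - \left(6 - 1566\right) = -112702 - -1560 = -112702 + 1560 = -111142$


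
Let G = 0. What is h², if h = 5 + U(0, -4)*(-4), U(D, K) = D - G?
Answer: 25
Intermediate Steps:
U(D, K) = D (U(D, K) = D - 1*0 = D + 0 = D)
h = 5 (h = 5 + 0*(-4) = 5 + 0 = 5)
h² = 5² = 25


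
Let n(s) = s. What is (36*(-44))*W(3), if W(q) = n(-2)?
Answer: 3168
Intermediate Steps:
W(q) = -2
(36*(-44))*W(3) = (36*(-44))*(-2) = -1584*(-2) = 3168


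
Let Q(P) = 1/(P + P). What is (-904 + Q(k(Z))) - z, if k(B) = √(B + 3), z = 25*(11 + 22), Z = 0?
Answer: -1729 + √3/6 ≈ -1728.7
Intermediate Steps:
z = 825 (z = 25*33 = 825)
k(B) = √(3 + B)
Q(P) = 1/(2*P)
(-904 + Q(k(Z))) - z = (-904 + 1/(2*(√(3 + 0)))) - 1*825 = (-904 + 1/(2*(√3))) - 825 = (-904 + (√3/3)/2) - 825 = (-904 + √3/6) - 825 = -1729 + √3/6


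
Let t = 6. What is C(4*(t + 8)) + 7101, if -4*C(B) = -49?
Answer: 28453/4 ≈ 7113.3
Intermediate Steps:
C(B) = 49/4 (C(B) = -¼*(-49) = 49/4)
C(4*(t + 8)) + 7101 = 49/4 + 7101 = 28453/4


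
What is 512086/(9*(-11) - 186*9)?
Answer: -512086/1773 ≈ -288.82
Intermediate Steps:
512086/(9*(-11) - 186*9) = 512086/(-99 - 1674) = 512086/(-1773) = 512086*(-1/1773) = -512086/1773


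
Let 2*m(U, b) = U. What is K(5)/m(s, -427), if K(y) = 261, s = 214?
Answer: 261/107 ≈ 2.4393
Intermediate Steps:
m(U, b) = U/2
K(5)/m(s, -427) = 261/(((½)*214)) = 261/107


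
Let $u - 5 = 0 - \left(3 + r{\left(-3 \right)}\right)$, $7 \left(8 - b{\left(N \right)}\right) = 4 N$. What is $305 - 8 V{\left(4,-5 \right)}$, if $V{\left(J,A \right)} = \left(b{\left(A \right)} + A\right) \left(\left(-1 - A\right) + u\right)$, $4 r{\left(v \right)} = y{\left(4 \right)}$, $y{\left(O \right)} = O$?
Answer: $\frac{495}{7} \approx 70.714$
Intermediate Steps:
$r{\left(v \right)} = 1$ ($r{\left(v \right)} = \frac{1}{4} \cdot 4 = 1$)
$b{\left(N \right)} = 8 - \frac{4 N}{7}$
$u = 1$ ($u = 5 + \left(0 - \left(3 + 1\right)\right) = 5 + \left(0 - 4\right) = 5 - 4 = 1$)
$V{\left(J,A \right)} = - A \left(8 + \frac{3 A}{7}\right)$ ($V{\left(J,A \right)} = \left(\left(8 - \frac{4 A}{7}\right) + A\right) \left(\left(-1 - A\right) + 1\right) = \left(8 + \frac{3 A}{7}\right) \left(- A\right) = - A \left(8 + \frac{3 A}{7}\right)$)
$305 - 8 V{\left(4,-5 \right)} = 305 - 8 \cdot \frac{1}{7} \left(-5\right) \left(-56 - -15\right) = 305 - 8 \cdot \frac{1}{7} \left(-5\right) \left(-56 + 15\right) = 305 - 8 \cdot \frac{1}{7} \left(-5\right) \left(-41\right) = 305 - 8 \cdot \frac{205}{7} = 305 - \frac{1640}{7} = \frac{495}{7}$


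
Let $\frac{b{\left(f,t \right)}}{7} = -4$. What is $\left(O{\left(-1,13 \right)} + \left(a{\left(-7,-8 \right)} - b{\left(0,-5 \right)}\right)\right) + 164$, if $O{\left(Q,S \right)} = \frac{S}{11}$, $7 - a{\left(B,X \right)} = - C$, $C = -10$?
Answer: $\frac{2092}{11} \approx 190.18$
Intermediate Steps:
$b{\left(f,t \right)} = -28$ ($b{\left(f,t \right)} = 7 \left(-4\right) = -28$)
$a{\left(B,X \right)} = -3$ ($a{\left(B,X \right)} = 7 - \left(-1\right) \left(-10\right) = 7 - 10 = -3$)
$O{\left(Q,S \right)} = \frac{S}{11}$
$\left(O{\left(-1,13 \right)} + \left(a{\left(-7,-8 \right)} - b{\left(0,-5 \right)}\right)\right) + 164 = \left(\frac{1}{11} \cdot 13 - -25\right) + 164 = \left(\frac{13}{11} + \left(-3 + 28\right)\right) + 164 = \left(\frac{13}{11} + 25\right) + 164 = \frac{288}{11} + 164 = \frac{2092}{11}$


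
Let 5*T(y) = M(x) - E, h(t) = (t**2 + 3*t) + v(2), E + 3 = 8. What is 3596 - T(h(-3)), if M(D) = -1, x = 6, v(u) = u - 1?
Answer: 17986/5 ≈ 3597.2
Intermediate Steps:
v(u) = -1 + u
E = 5 (E = -3 + 8 = 5)
h(t) = 1 + t**2 + 3*t (h(t) = (t**2 + 3*t) + (-1 + 2) = (t**2 + 3*t) + 1 = 1 + t**2 + 3*t)
T(y) = -6/5 (T(y) = (-1 - 1*5)/5 = (-1 - 5)/5 = (1/5)*(-6) = -6/5)
3596 - T(h(-3)) = 3596 - 1*(-6/5) = 3596 + 6/5 = 17986/5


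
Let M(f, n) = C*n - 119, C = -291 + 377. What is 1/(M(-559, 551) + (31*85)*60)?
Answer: 1/205367 ≈ 4.8693e-6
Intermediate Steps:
C = 86
M(f, n) = -119 + 86*n (M(f, n) = 86*n - 119 = -119 + 86*n)
1/(M(-559, 551) + (31*85)*60) = 1/((-119 + 86*551) + (31*85)*60) = 1/((-119 + 47386) + 2635*60) = 1/(47267 + 158100) = 1/205367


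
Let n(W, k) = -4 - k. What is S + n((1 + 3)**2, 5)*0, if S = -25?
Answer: -25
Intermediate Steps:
S + n((1 + 3)**2, 5)*0 = -25 + (-4 - 1*5)*0 = -25 + (-4 - 5)*0 = -25 - 9*0 = -25 + 0 = -25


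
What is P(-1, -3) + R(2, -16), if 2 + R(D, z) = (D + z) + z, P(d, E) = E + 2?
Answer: -33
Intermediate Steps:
P(d, E) = 2 + E
R(D, z) = -2 + D + 2*z (R(D, z) = -2 + ((D + z) + z) = -2 + (D + 2*z) = -2 + D + 2*z)
P(-1, -3) + R(2, -16) = (2 - 3) + (-2 + 2 + 2*(-16)) = -1 + (-2 + 2 - 32) = -1 - 32 = -33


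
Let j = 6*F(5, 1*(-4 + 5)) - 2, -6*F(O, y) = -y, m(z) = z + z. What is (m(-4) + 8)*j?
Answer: 0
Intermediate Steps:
m(z) = 2*z
F(O, y) = y/6 (F(O, y) = -(-1)*y/6 = y/6)
j = -1 (j = 6*((1*(-4 + 5))/6) - 2 = 6*((1*1)/6) - 2 = 6*((⅙)*1) - 2 = 6*(⅙) - 2 = 1 - 2 = -1)
(m(-4) + 8)*j = (2*(-4) + 8)*(-1) = (-8 + 8)*(-1) = 0*(-1) = 0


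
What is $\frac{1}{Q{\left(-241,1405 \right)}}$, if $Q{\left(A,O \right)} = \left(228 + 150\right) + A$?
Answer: $\frac{1}{137} \approx 0.0072993$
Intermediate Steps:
$Q{\left(A,O \right)} = 378 + A$
$\frac{1}{Q{\left(-241,1405 \right)}} = \frac{1}{378 - 241} = \frac{1}{137}$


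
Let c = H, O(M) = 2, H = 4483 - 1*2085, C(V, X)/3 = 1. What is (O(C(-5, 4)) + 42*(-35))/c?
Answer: -734/1199 ≈ -0.61218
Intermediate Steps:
C(V, X) = 3 (C(V, X) = 3*1 = 3)
H = 2398 (H = 4483 - 2085 = 2398)
c = 2398
(O(C(-5, 4)) + 42*(-35))/c = (2 + 42*(-35))/2398 = (2 - 1470)*(1/2398) = -1468*1/2398 = -734/1199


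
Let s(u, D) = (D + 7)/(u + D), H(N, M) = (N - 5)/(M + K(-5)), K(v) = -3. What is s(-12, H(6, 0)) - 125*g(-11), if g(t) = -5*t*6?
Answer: -1526270/37 ≈ -41251.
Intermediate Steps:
g(t) = -30*t
H(N, M) = (-5 + N)/(-3 + M) (H(N, M) = (N - 5)/(M - 3) = (-5 + N)/(-3 + M))
s(u, D) = (7 + D)/(D + u)
s(-12, H(6, 0)) - 125*g(-11) = (7 + (-5 + 6)/(-3 + 0))/((-5 + 6)/(-3 + 0) - 12) - (-3750)*(-11) = (7 + 1/(-3))/(1/(-3) - 12) - 125*330 = (7 - 1/3*1)/(-1/3*1 - 12) - 41250 = (7 - 1/3)/(-1/3 - 12) - 41250 = (20/3)/(-37/3) - 41250 = -3/37*20/3 - 41250 = -20/37 - 41250 = -1526270/37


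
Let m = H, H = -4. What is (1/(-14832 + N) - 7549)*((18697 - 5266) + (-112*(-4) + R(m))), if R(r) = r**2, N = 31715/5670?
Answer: -352717440581681/3362629 ≈ -1.0489e+8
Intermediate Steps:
m = -4
N = 6343/1134 (N = 31715*(1/5670) = 6343/1134 ≈ 5.5935)
(1/(-14832 + N) - 7549)*((18697 - 5266) + (-112*(-4) + R(m))) = (1/(-14832 + 6343/1134) - 7549)*((18697 - 5266) + (-112*(-4) + (-4)**2)) = (1/(-16813145/1134) - 7549)*(13431 + (448 + 16)) = (-1134/16813145 - 7549)*(13431 + 464) = -126922432739/16813145*13895 = -352717440581681/3362629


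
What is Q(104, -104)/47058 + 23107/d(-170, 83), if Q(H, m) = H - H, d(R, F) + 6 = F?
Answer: 3301/11 ≈ 300.09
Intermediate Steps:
d(R, F) = -6 + F
Q(H, m) = 0
Q(104, -104)/47058 + 23107/d(-170, 83) = 0/47058 + 23107/(-6 + 83) = 0*(1/47058) + 23107/77 = 0 + 23107*(1/77) = 0 + 3301/11 = 3301/11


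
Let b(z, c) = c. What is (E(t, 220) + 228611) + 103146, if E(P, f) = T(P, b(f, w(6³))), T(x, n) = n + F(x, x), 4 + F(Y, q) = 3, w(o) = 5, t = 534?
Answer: 331761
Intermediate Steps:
F(Y, q) = -1 (F(Y, q) = -4 + 3 = -1)
T(x, n) = -1 + n (T(x, n) = n - 1 = -1 + n)
E(P, f) = 4 (E(P, f) = -1 + 5 = 4)
(E(t, 220) + 228611) + 103146 = (4 + 228611) + 103146 = 228615 + 103146 = 331761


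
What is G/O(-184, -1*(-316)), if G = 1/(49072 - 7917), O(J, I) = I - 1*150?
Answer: 1/6831730 ≈ 1.4638e-7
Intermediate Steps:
O(J, I) = -150 + I (O(J, I) = I - 150 = -150 + I)
G = 1/41155 ≈ 2.4298e-5
G/O(-184, -1*(-316)) = 1/(41155*(-150 - 1*(-316))) = 1/(41155*(-150 + 316)) = (1/41155)/166 = (1/41155)*(1/166) = 1/6831730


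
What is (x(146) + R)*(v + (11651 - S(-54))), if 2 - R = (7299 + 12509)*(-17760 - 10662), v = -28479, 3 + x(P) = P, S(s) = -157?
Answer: -9385491610191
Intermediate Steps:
x(P) = -3 + P
R = 562982978 (R = 2 - (7299 + 12509)*(-17760 - 10662) = 2 - 19808*(-28422) = 2 - 1*(-562982976) = 2 + 562982976 = 562982978)
(x(146) + R)*(v + (11651 - S(-54))) = ((-3 + 146) + 562982978)*(-28479 + (11651 - 1*(-157))) = (143 + 562982978)*(-28479 + (11651 + 157)) = 562983121*(-28479 + 11808) = 562983121*(-16671) = -9385491610191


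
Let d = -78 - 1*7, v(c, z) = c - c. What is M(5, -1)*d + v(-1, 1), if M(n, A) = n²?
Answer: -2125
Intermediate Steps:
v(c, z) = 0
d = -85 (d = -78 - 7 = -85)
M(5, -1)*d + v(-1, 1) = 5²*(-85) + 0 = 25*(-85) + 0 = -2125 + 0 = -2125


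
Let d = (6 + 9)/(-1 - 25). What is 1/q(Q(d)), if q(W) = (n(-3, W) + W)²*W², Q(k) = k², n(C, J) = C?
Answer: 208827064576/164572205625 ≈ 1.2689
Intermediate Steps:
d = -15/26 (d = 15/(-26) = 15*(-1/26) = -15/26 ≈ -0.57692)
q(W) = W²*(-3 + W)² (q(W) = (-3 + W)²*W² = W²*(-3 + W)²)
1/q(Q(d)) = 1/(((-15/26)²)²*(-3 + (-15/26)²)²) = 1/((225/676)²*(-3 + 225/676)²) = 1/(50625*(-1803/676)²/456976) = 1/((50625/456976)*(3250809/456976)) = 1/(164572205625/208827064576) = 208827064576/164572205625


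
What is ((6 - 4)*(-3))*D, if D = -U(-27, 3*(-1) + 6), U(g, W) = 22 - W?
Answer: 114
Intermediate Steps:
U(g, W) = 22 - W
D = -19 (D = -(22 - (3*(-1) + 6)) = -(22 - (-3 + 6)) = -(22 - 1*3) = -(22 - 3) = -1*19 = -19)
((6 - 4)*(-3))*D = ((6 - 4)*(-3))*(-19) = (2*(-3))*(-19) = -6*(-19) = 114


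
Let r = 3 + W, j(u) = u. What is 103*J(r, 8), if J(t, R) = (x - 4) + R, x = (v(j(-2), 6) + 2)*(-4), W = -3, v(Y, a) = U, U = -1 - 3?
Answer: 1236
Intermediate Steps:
U = -4
v(Y, a) = -4
x = 8 (x = (-4 + 2)*(-4) = -2*(-4) = 8)
r = 0 (r = 3 - 3 = 0)
J(t, R) = 4 + R (J(t, R) = (8 - 4) + R = 4 + R)
103*J(r, 8) = 103*(4 + 8) = 103*12 = 1236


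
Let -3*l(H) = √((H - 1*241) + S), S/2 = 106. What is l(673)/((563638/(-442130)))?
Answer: 442130*√161/845457 ≈ 6.6355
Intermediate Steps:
S = 212 (S = 2*106 = 212)
l(H) = -√(-29 + H)/3 (l(H) = -√((H - 1*241) + 212)/3 = -√((H - 241) + 212)/3 = -√((-241 + H) + 212)/3 = -√(-29 + H)/3)
l(673)/((563638/(-442130))) = (-√(-29 + 673)/3)/((563638/(-442130))) = (-2*√161/3)/((563638*(-1/442130))) = (-2*√161/3)/(-281819/221065) = -2*√161/3*(-221065/281819) = 442130*√161/845457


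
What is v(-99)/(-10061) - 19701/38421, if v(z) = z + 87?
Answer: -21972301/42950409 ≈ -0.51157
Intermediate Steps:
v(z) = 87 + z
v(-99)/(-10061) - 19701/38421 = (87 - 99)/(-10061) - 19701/38421 = -12*(-1/10061) - 19701*1/38421 = 12/10061 - 2189/4269 = -21972301/42950409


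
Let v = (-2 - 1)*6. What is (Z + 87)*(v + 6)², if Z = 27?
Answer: 16416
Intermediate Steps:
v = -18 (v = -3*6 = -18)
(Z + 87)*(v + 6)² = (27 + 87)*(-18 + 6)² = 114*(-12)² = 114*144 = 16416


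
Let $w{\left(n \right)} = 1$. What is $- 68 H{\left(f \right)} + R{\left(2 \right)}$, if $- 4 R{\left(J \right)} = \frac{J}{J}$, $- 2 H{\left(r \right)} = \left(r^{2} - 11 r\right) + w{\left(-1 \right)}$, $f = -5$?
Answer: $\frac{11015}{4} \approx 2753.8$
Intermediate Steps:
$H{\left(r \right)} = - \frac{1}{2} - \frac{r^{2}}{2} + \frac{11 r}{2}$ ($H{\left(r \right)} = - \frac{\left(r^{2} - 11 r\right) + 1}{2} = - \frac{1 + r^{2} - 11 r}{2} = - \frac{1}{2} - \frac{r^{2}}{2} + \frac{11 r}{2}$)
$R{\left(J \right)} = - \frac{1}{4}$ ($R{\left(J \right)} = - \frac{J \frac{1}{J}}{4} = \left(- \frac{1}{4}\right) 1 = - \frac{1}{4}$)
$- 68 H{\left(f \right)} + R{\left(2 \right)} = - 68 \left(- \frac{1}{2} - \frac{\left(-5\right)^{2}}{2} + \frac{11}{2} \left(-5\right)\right) - \frac{1}{4} = - 68 \left(- \frac{1}{2} - \frac{25}{2} - \frac{55}{2}\right) - \frac{1}{4} = \left(-68\right) \left(- \frac{81}{2}\right) - \frac{1}{4} = 2754 - \frac{1}{4} = \frac{11015}{4}$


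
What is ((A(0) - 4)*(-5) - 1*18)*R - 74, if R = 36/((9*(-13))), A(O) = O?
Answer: -970/13 ≈ -74.615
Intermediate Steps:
R = -4/13 (R = 36/(-117) = 36*(-1/117) = -4/13 ≈ -0.30769)
((A(0) - 4)*(-5) - 1*18)*R - 74 = ((0 - 4)*(-5) - 1*18)*(-4/13) - 74 = (-4*(-5) - 18)*(-4/13) - 74 = (20 - 18)*(-4/13) - 74 = 2*(-4/13) - 74 = -8/13 - 74 = -970/13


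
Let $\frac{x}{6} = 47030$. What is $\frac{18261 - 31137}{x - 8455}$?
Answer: $- \frac{12876}{273725} \approx -0.04704$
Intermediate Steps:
$x = 282180$ ($x = 6 \cdot 47030 = 282180$)
$\frac{18261 - 31137}{x - 8455} = \frac{18261 - 31137}{282180 - 8455} = - \frac{12876}{273725}$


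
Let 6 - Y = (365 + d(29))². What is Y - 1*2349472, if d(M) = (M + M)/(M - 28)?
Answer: -2528395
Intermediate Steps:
d(M) = 2*M/(-28 + M) (d(M) = (2*M)/(-28 + M) = 2*M/(-28 + M))
Y = -178923 (Y = 6 - (365 + 2*29/(-28 + 29))² = 6 - (365 + 2*29/1)² = 6 - (365 + 2*29*1)² = 6 - (365 + 58)² = 6 - 1*423² = 6 - 1*178929 = 6 - 178929 = -178923)
Y - 1*2349472 = -178923 - 1*2349472 = -178923 - 2349472 = -2528395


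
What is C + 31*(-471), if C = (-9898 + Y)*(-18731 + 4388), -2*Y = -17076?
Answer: 19491879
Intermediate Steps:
Y = 8538 (Y = -½*(-17076) = 8538)
C = 19506480 (C = (-9898 + 8538)*(-18731 + 4388) = -1360*(-14343) = 19506480)
C + 31*(-471) = 19506480 + 31*(-471) = 19506480 - 14601 = 19491879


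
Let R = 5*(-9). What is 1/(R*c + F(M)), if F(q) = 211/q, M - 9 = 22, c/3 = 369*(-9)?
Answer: 31/13898596 ≈ 2.2304e-6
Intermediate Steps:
c = -9963 (c = 3*(369*(-9)) = 3*(-3321) = -9963)
R = -45
M = 31 (M = 9 + 22 = 31)
1/(R*c + F(M)) = 1/(-45*(-9963) + 211/31) = 1/(448335 + 211*(1/31)) = 1/(448335 + 211/31) = 1/(13898596/31) = 31/13898596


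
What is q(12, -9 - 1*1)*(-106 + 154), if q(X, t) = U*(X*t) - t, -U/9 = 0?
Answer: 480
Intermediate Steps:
U = 0 (U = -9*0 = 0)
q(X, t) = -t (q(X, t) = 0*(X*t) - t = 0 - t = -t)
q(12, -9 - 1*1)*(-106 + 154) = (-(-9 - 1*1))*(-106 + 154) = -(-9 - 1)*48 = -1*(-10)*48 = 10*48 = 480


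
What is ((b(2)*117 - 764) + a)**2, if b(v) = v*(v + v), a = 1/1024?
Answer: 31021424641/1048576 ≈ 29584.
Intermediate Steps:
a = 1/1024 ≈ 0.00097656
b(v) = 2*v**2 (b(v) = v*(2*v) = 2*v**2)
((b(2)*117 - 764) + a)**2 = (((2*2**2)*117 - 764) + 1/1024)**2 = (((2*4)*117 - 764) + 1/1024)**2 = ((8*117 - 764) + 1/1024)**2 = ((936 - 764) + 1/1024)**2 = (172 + 1/1024)**2 = (176129/1024)**2 = 31021424641/1048576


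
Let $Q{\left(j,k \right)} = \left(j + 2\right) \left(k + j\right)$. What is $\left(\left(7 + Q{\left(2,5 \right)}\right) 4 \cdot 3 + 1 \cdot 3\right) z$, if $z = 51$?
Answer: $21573$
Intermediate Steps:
$Q{\left(j,k \right)} = \left(2 + j\right) \left(j + k\right)$
$\left(\left(7 + Q{\left(2,5 \right)}\right) 4 \cdot 3 + 1 \cdot 3\right) z = \left(\left(7 + \left(2^{2} + 2 \cdot 2 + 2 \cdot 5 + 2 \cdot 5\right)\right) 4 \cdot 3 + 1 \cdot 3\right) 51 = \left(\left(7 + \left(4 + 4 + 10 + 10\right)\right) 12 + 3\right) 51 = \left(\left(7 + 28\right) 12 + 3\right) 51 = \left(35 \cdot 12 + 3\right) 51 = \left(420 + 3\right) 51 = 423 \cdot 51 = 21573$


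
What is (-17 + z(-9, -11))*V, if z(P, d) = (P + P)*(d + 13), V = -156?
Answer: 8268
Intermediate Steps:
z(P, d) = 2*P*(13 + d) (z(P, d) = (2*P)*(13 + d) = 2*P*(13 + d))
(-17 + z(-9, -11))*V = (-17 + 2*(-9)*(13 - 11))*(-156) = (-17 + 2*(-9)*2)*(-156) = (-17 - 36)*(-156) = -53*(-156) = 8268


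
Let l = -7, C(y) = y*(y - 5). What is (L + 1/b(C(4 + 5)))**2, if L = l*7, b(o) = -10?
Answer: 241081/100 ≈ 2410.8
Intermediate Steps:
C(y) = y*(-5 + y)
L = -49 (L = -7*7 = -49)
(L + 1/b(C(4 + 5)))**2 = (-49 + 1/(-10))**2 = (-49 - 1/10)**2 = (-491/10)**2 = 241081/100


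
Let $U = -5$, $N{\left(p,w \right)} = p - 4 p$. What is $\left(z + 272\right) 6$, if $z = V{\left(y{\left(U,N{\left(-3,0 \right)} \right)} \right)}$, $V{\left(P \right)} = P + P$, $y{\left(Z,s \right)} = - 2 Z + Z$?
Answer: $1692$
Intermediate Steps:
$N{\left(p,w \right)} = - 3 p$
$y{\left(Z,s \right)} = - Z$
$V{\left(P \right)} = 2 P$
$z = 10$ ($z = 2 \left(\left(-1\right) \left(-5\right)\right) = 2 \cdot 5 = 10$)
$\left(z + 272\right) 6 = \left(10 + 272\right) 6 = 282 \cdot 6 = 1692$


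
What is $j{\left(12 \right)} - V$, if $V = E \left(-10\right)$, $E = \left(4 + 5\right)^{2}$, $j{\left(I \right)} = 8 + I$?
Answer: $830$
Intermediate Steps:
$E = 81$ ($E = 9^{2} = 81$)
$V = -810$ ($V = 81 \left(-10\right) = -810$)
$j{\left(12 \right)} - V = \left(8 + 12\right) - -810 = 20 + 810 = 830$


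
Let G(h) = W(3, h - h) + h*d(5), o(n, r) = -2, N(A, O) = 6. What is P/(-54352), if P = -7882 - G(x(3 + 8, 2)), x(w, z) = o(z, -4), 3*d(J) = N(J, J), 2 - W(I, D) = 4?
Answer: 1969/13588 ≈ 0.14491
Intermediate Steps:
W(I, D) = -2 (W(I, D) = 2 - 1*4 = 2 - 4 = -2)
d(J) = 2 (d(J) = (⅓)*6 = 2)
x(w, z) = -2
G(h) = -2 + 2*h (G(h) = -2 + h*2 = -2 + 2*h)
P = -7876 (P = -7882 - (-2 + 2*(-2)) = -7882 - (-2 - 4) = -7882 - 1*(-6) = -7882 + 6 = -7876)
P/(-54352) = -7876/(-54352) = -7876*(-1/54352) = 1969/13588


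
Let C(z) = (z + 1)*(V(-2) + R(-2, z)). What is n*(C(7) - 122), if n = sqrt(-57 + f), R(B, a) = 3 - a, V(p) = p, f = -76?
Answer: -170*I*sqrt(133) ≈ -1960.5*I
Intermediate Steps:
n = I*sqrt(133) (n = sqrt(-57 - 76) = sqrt(-133) = I*sqrt(133) ≈ 11.533*I)
C(z) = (1 + z)*(1 - z) (C(z) = (z + 1)*(-2 + (3 - z)) = (1 + z)*(1 - z))
n*(C(7) - 122) = (I*sqrt(133))*((1 - 1*7**2) - 122) = (I*sqrt(133))*((1 - 1*49) - 122) = (I*sqrt(133))*((1 - 49) - 122) = (I*sqrt(133))*(-48 - 122) = (I*sqrt(133))*(-170) = -170*I*sqrt(133)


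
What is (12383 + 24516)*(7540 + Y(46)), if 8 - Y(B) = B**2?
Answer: 200435368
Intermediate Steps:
Y(B) = 8 - B**2
(12383 + 24516)*(7540 + Y(46)) = (12383 + 24516)*(7540 + (8 - 1*46**2)) = 36899*(7540 + (8 - 1*2116)) = 36899*(7540 + (8 - 2116)) = 36899*(7540 - 2108) = 36899*5432 = 200435368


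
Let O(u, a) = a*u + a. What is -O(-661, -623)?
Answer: -411180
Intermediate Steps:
O(u, a) = a + a*u
-O(-661, -623) = -(-623)*(1 - 661) = -(-623)*(-660) = -1*411180 = -411180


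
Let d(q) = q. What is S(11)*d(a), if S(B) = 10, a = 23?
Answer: 230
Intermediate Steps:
S(11)*d(a) = 10*23 = 230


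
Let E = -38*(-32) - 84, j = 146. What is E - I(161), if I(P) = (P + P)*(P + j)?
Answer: -97722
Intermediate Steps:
I(P) = 2*P*(146 + P) (I(P) = (P + P)*(P + 146) = (2*P)*(146 + P) = 2*P*(146 + P))
E = 1132 (E = 1216 - 84 = 1132)
E - I(161) = 1132 - 2*161*(146 + 161) = 1132 - 2*161*307 = 1132 - 1*98854 = 1132 - 98854 = -97722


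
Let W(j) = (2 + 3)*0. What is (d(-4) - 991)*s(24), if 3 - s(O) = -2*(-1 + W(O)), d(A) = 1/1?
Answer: -990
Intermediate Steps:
d(A) = 1
W(j) = 0 (W(j) = 5*0 = 0)
s(O) = 1 (s(O) = 3 - (-2)*(-1 + 0) = 3 - (-2)*(-1) = 3 - 1*2 = 3 - 2 = 1)
(d(-4) - 991)*s(24) = (1 - 991)*1 = -990*1 = -990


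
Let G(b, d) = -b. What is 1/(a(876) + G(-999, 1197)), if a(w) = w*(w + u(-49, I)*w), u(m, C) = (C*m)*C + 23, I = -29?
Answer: -1/31604379561 ≈ -3.1641e-11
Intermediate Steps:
u(m, C) = 23 + m*C² (u(m, C) = m*C² + 23 = 23 + m*C²)
a(w) = -41185*w² (a(w) = w*(w + (23 - 49*(-29)²)*w) = w*(w + (23 - 49*841)*w) = w*(w + (23 - 41209)*w) = w*(w - 41186*w) = w*(-41185*w) = -41185*w²)
1/(a(876) + G(-999, 1197)) = 1/(-41185*876² - 1*(-999)) = 1/(-41185*767376 + 999) = 1/(-31604380560 + 999) = 1/(-31604379561) = -1/31604379561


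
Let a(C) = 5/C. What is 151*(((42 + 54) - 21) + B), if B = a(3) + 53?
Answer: 58739/3 ≈ 19580.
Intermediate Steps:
B = 164/3 (B = 5/3 + 53 = 164/3 ≈ 54.667)
151*(((42 + 54) - 21) + B) = 151*(((42 + 54) - 21) + 164/3) = 151*((96 - 21) + 164/3) = 151*(75 + 164/3) = 151*(389/3) = 58739/3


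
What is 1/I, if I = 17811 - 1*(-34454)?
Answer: 1/52265 ≈ 1.9133e-5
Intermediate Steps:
I = 52265 (I = 17811 + 34454 = 52265)
1/I = 1/52265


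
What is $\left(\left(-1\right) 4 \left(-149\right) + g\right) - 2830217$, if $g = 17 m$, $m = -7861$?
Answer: $-2963258$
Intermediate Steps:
$g = -133637$ ($g = 17 \left(-7861\right) = -133637$)
$\left(\left(-1\right) 4 \left(-149\right) + g\right) - 2830217 = \left(\left(-1\right) 4 \left(-149\right) - 133637\right) - 2830217 = \left(\left(-4\right) \left(-149\right) - 133637\right) - 2830217 = \left(596 - 133637\right) - 2830217 = -133041 - 2830217 = -2963258$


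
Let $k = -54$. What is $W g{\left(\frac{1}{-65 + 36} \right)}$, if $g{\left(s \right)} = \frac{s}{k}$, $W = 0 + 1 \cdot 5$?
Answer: $\frac{5}{1566} \approx 0.0031928$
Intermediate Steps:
$W = 5$ ($W = 0 + 5 = 5$)
$g{\left(s \right)} = - \frac{s}{54}$ ($g{\left(s \right)} = \frac{s}{-54} = s \left(- \frac{1}{54}\right) = - \frac{s}{54}$)
$W g{\left(\frac{1}{-65 + 36} \right)} = 5 \left(- \frac{1}{54 \left(-65 + 36\right)}\right) = 5 \left(- \frac{1}{54 \left(-29\right)}\right) = 5 \left(\left(- \frac{1}{54}\right) \left(- \frac{1}{29}\right)\right) = 5 \cdot \frac{1}{1566} = \frac{5}{1566}$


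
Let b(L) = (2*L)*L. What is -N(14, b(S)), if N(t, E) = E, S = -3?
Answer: -18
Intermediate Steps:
b(L) = 2*L²
-N(14, b(S)) = -2*(-3)² = -2*9 = -1*18 = -18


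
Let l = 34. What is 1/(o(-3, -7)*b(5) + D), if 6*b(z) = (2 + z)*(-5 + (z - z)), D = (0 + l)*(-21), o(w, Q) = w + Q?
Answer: -3/1967 ≈ -0.0015252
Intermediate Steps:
o(w, Q) = Q + w
D = -714 (D = (0 + 34)*(-21) = 34*(-21) = -714)
b(z) = -5/3 - 5*z/6 (b(z) = ((2 + z)*(-5 + (z - z)))/6 = ((2 + z)*(-5 + 0))/6 = ((2 + z)*(-5))/6 = (-10 - 5*z)/6 = -5/3 - 5*z/6)
1/(o(-3, -7)*b(5) + D) = 1/((-7 - 3)*(-5/3 - 5/6*5) - 714) = 1/(-10*(-5/3 - 25/6) - 714) = 1/(-10*(-35/6) - 714) = 1/(175/3 - 714) = 1/(-1967/3) = -3/1967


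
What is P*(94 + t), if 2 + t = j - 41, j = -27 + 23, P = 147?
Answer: 6909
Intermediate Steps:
j = -4
t = -47 (t = -2 + (-4 - 41) = -2 - 45 = -47)
P*(94 + t) = 147*(94 - 47) = 147*47 = 6909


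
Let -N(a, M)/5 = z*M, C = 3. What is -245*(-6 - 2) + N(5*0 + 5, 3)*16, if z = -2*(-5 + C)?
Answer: 1000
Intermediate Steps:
z = 4 (z = -2*(-5 + 3) = -2*(-2) = 4)
N(a, M) = -20*M
-245*(-6 - 2) + N(5*0 + 5, 3)*16 = -245*(-6 - 2) - 20*3*16 = -245*(-8) - 60*16 = -49*(-40) - 960 = 1960 - 960 = 1000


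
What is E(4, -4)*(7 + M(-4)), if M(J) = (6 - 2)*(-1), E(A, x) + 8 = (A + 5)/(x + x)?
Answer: -219/8 ≈ -27.375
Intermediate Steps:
E(A, x) = -8 + (5 + A)/(2*x) (E(A, x) = -8 + (A + 5)/(x + x) = -8 + (5 + A)/((2*x)) = -8 + (5 + A)*(1/(2*x)) = -8 + (5 + A)/(2*x))
M(J) = -4 (M(J) = 4*(-1) = -4)
E(4, -4)*(7 + M(-4)) = ((½)*(5 + 4 - 16*(-4))/(-4))*(7 - 4) = ((½)*(-¼)*(5 + 4 + 64))*3 = ((½)*(-¼)*73)*3 = -73/8*3 = -219/8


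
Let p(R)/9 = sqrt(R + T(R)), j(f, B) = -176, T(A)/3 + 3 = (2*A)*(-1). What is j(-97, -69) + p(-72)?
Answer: -176 + 27*sqrt(39) ≈ -7.3851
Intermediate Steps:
T(A) = -9 - 6*A (T(A) = -9 + 3*((2*A)*(-1)) = -9 + 3*(-2*A) = -9 - 6*A)
p(R) = 9*sqrt(-9 - 5*R) (p(R) = 9*sqrt(R + (-9 - 6*R)) = 9*sqrt(-9 - 5*R))
j(-97, -69) + p(-72) = -176 + 9*sqrt(-9 - 5*(-72)) = -176 + 9*sqrt(-9 + 360) = -176 + 9*sqrt(351) = -176 + 9*(3*sqrt(39)) = -176 + 27*sqrt(39)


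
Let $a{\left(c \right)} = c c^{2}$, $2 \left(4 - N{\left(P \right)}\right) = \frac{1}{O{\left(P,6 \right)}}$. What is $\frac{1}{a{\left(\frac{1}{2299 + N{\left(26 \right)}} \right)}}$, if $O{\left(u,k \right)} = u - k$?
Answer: $\frac{781713558121159}{64000} \approx 1.2214 \cdot 10^{10}$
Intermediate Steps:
$N{\left(P \right)} = 4 - \frac{1}{2 \left(-6 + P\right)}$ ($N{\left(P \right)} = 4 - \frac{1}{2 \left(P - 6\right)} = 4 - \frac{1}{2 \left(-6 + P\right)}$)
$a{\left(c \right)} = c^{3}$
$\frac{1}{a{\left(\frac{1}{2299 + N{\left(26 \right)}} \right)}} = \frac{1}{\left(\frac{1}{2299 + \frac{-49 + 8 \cdot 26}{2 \left(-6 + 26\right)}}\right)^{3}} = \frac{1}{\left(\frac{1}{2299 + \frac{-49 + 208}{2 \cdot 20}}\right)^{3}} = \frac{1}{\left(\frac{1}{2299 + \frac{1}{2} \cdot \frac{1}{20} \cdot 159}\right)^{3}} = \frac{1}{\left(\frac{1}{2299 + \frac{159}{40}}\right)^{3}} = \frac{1}{\left(\frac{1}{\frac{92119}{40}}\right)^{3}} = \frac{1}{\left(\frac{40}{92119}\right)^{3}} = \frac{1}{\frac{64000}{781713558121159}} = \frac{781713558121159}{64000}$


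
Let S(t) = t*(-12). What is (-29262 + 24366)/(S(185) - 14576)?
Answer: 72/247 ≈ 0.29150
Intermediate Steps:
S(t) = -12*t
(-29262 + 24366)/(S(185) - 14576) = (-29262 + 24366)/(-12*185 - 14576) = -4896/(-2220 - 14576) = -4896/(-16796) = -4896*(-1/16796) = 72/247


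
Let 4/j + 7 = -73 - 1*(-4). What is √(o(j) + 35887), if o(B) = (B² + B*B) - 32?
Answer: √12943657/19 ≈ 189.35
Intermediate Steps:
j = -1/19 (j = 4/(-7 + (-73 - 1*(-4))) = 4/(-7 + (-73 + 4)) = 4/(-7 - 69) = 4/(-76) = 4*(-1/76) = -1/19 ≈ -0.052632)
o(B) = -32 + 2*B² (o(B) = (B² + B²) - 32 = 2*B² - 32 = -32 + 2*B²)
√(o(j) + 35887) = √((-32 + 2*(-1/19)²) + 35887) = √((-32 + 2*(1/361)) + 35887) = √((-32 + 2/361) + 35887) = √(-11550/361 + 35887) = √(12943657/361) = √12943657/19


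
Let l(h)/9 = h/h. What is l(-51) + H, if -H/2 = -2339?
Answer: 4687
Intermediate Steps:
l(h) = 9 (l(h) = 9*(h/h) = 9*1 = 9)
H = 4678 (H = -2*(-2339) = 4678)
l(-51) + H = 9 + 4678 = 4687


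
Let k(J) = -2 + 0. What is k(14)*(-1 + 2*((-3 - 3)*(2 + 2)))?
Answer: 98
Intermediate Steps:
k(J) = -2
k(14)*(-1 + 2*((-3 - 3)*(2 + 2))) = -2*(-1 + 2*((-3 - 3)*(2 + 2))) = -2*(-1 + 2*(-6*4)) = -2*(-1 + 2*(-24)) = -2*(-1 - 48) = -2*(-49) = 98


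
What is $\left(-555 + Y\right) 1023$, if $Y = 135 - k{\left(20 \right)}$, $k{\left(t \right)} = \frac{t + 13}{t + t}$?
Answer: $- \frac{17220159}{40} \approx -4.305 \cdot 10^{5}$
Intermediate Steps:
$k{\left(t \right)} = \frac{13 + t}{2 t}$
$Y = \frac{5367}{40}$ ($Y = 135 - \frac{13 + 20}{2 \cdot 20} = 135 - \frac{1}{2} \cdot \frac{1}{20} \cdot 33 = 135 - \frac{33}{40} = \frac{5367}{40} \approx 134.18$)
$\left(-555 + Y\right) 1023 = \left(-555 + \frac{5367}{40}\right) 1023 = \left(- \frac{16833}{40}\right) 1023 = - \frac{17220159}{40}$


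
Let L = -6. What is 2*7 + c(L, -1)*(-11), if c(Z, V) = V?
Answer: 25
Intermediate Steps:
2*7 + c(L, -1)*(-11) = 2*7 - 1*(-11) = 14 + 11 = 25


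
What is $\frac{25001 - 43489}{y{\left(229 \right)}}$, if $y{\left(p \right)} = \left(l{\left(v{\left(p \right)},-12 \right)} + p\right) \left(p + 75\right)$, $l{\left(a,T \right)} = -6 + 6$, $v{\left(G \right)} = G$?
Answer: $- \frac{2311}{8702} \approx -0.26557$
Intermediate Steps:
$l{\left(a,T \right)} = 0$
$y{\left(p \right)} = p \left(75 + p\right)$ ($y{\left(p \right)} = \left(0 + p\right) \left(p + 75\right) = p \left(75 + p\right)$)
$\frac{25001 - 43489}{y{\left(229 \right)}} = \frac{25001 - 43489}{229 \left(75 + 229\right)} = - \frac{18488}{229 \cdot 304} = - \frac{18488}{69616} = \left(-18488\right) \frac{1}{69616} = - \frac{2311}{8702}$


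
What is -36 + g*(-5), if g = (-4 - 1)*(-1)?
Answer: -61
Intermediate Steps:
g = 5 (g = -5*(-1) = 5)
-36 + g*(-5) = -36 + 5*(-5) = -36 - 25 = -61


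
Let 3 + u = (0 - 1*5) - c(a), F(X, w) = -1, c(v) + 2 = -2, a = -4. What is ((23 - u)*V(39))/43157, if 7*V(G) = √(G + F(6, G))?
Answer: 27*√38/302099 ≈ 0.00055094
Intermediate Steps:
c(v) = -4 (c(v) = -2 - 2 = -4)
V(G) = √(-1 + G)/7 (V(G) = √(G - 1)/7 = √(-1 + G)/7)
u = -4 (u = -3 + ((0 - 1*5) - 1*(-4)) = -3 + ((0 - 5) + 4) = -3 + (-5 + 4) = -3 - 1 = -4)
((23 - u)*V(39))/43157 = ((23 - 1*(-4))*(√(-1 + 39)/7))/43157 = ((23 + 4)*(√38/7))*(1/43157) = (27*(√38/7))*(1/43157) = (27*√38/7)*(1/43157) = 27*√38/302099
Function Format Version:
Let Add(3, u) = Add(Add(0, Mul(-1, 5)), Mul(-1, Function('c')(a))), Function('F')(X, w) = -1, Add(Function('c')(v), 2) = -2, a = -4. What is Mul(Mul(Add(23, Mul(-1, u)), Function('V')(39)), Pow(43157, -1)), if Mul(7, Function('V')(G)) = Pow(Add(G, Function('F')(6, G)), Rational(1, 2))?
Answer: Mul(Rational(27, 302099), Pow(38, Rational(1, 2))) ≈ 0.00055094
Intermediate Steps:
Function('c')(v) = -4 (Function('c')(v) = Add(-2, -2) = -4)
Function('V')(G) = Mul(Rational(1, 7), Pow(Add(-1, G), Rational(1, 2))) (Function('V')(G) = Mul(Rational(1, 7), Pow(Add(G, -1), Rational(1, 2))) = Mul(Rational(1, 7), Pow(Add(-1, G), Rational(1, 2))))
u = -4 (u = Add(-3, Add(Add(0, Mul(-1, 5)), Mul(-1, -4))) = Add(-3, Add(Add(0, -5), 4)) = Add(-3, Add(-5, 4)) = Add(-3, -1) = -4)
Mul(Mul(Add(23, Mul(-1, u)), Function('V')(39)), Pow(43157, -1)) = Mul(Mul(Add(23, Mul(-1, -4)), Mul(Rational(1, 7), Pow(Add(-1, 39), Rational(1, 2)))), Pow(43157, -1)) = Mul(Mul(Add(23, 4), Mul(Rational(1, 7), Pow(38, Rational(1, 2)))), Rational(1, 43157)) = Mul(Mul(27, Mul(Rational(1, 7), Pow(38, Rational(1, 2)))), Rational(1, 43157)) = Mul(Mul(Rational(27, 7), Pow(38, Rational(1, 2))), Rational(1, 43157)) = Mul(Rational(27, 302099), Pow(38, Rational(1, 2)))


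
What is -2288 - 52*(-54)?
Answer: 520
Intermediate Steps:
-2288 - 52*(-54) = -2288 + 2808 = 520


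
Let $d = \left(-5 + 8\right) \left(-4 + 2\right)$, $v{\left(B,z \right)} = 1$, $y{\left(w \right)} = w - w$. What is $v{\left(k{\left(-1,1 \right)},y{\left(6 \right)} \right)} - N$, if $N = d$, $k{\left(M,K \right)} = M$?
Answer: $7$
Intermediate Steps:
$y{\left(w \right)} = 0$
$d = -6$ ($d = 3 \left(-2\right) = -6$)
$N = -6$
$v{\left(k{\left(-1,1 \right)},y{\left(6 \right)} \right)} - N = 1 - -6 = 1 + 6 = 7$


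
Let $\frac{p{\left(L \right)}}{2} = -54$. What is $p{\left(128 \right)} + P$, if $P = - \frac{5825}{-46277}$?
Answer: $- \frac{4992091}{46277} \approx -107.87$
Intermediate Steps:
$P = \frac{5825}{46277}$ ($P = \left(-5825\right) \left(- \frac{1}{46277}\right) = \frac{5825}{46277} \approx 0.12587$)
$p{\left(L \right)} = -108$ ($p{\left(L \right)} = 2 \left(-54\right) = -108$)
$p{\left(128 \right)} + P = -108 + \frac{5825}{46277} = - \frac{4992091}{46277}$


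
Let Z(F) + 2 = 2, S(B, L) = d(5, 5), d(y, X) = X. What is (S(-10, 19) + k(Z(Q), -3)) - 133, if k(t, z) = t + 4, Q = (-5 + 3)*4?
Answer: -124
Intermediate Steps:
Q = -8 (Q = -2*4 = -8)
S(B, L) = 5
Z(F) = 0 (Z(F) = -2 + 2 = 0)
k(t, z) = 4 + t
(S(-10, 19) + k(Z(Q), -3)) - 133 = (5 + (4 + 0)) - 133 = (5 + 4) - 133 = 9 - 133 = -124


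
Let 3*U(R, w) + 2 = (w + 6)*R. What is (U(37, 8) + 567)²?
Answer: 546121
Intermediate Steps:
U(R, w) = -⅔ + R*(6 + w)/3 (U(R, w) = -⅔ + ((w + 6)*R)/3 = -⅔ + ((6 + w)*R)/3 = -⅔ + (R*(6 + w))/3 = -⅔ + R*(6 + w)/3)
(U(37, 8) + 567)² = ((-⅔ + 2*37 + (⅓)*37*8) + 567)² = ((-⅔ + 74 + 296/3) + 567)² = (172 + 567)² = 739² = 546121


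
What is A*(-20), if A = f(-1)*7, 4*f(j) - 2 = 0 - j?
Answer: -105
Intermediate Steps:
f(j) = ½ - j/4 (f(j) = ½ + (0 - j)/4 = ½ + (-j)/4 = ½ - j/4)
A = 21/4 (A = (½ - ¼*(-1))*7 = (½ + ¼)*7 = (¾)*7 = 21/4 ≈ 5.2500)
A*(-20) = (21/4)*(-20) = -105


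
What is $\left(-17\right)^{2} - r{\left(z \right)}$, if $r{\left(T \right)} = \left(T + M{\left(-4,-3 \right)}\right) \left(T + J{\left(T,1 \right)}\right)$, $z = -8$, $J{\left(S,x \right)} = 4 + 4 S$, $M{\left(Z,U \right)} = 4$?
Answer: $145$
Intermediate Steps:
$r{\left(T \right)} = \left(4 + T\right) \left(4 + 5 T\right)$ ($r{\left(T \right)} = \left(T + 4\right) \left(T + \left(4 + 4 T\right)\right) = \left(4 + T\right) \left(4 + 5 T\right)$)
$\left(-17\right)^{2} - r{\left(z \right)} = \left(-17\right)^{2} - \left(16 + 5 \left(-8\right)^{2} + 24 \left(-8\right)\right) = 289 - \left(16 + 5 \cdot 64 - 192\right) = 289 - \left(16 + 320 - 192\right) = 289 - 144 = 145$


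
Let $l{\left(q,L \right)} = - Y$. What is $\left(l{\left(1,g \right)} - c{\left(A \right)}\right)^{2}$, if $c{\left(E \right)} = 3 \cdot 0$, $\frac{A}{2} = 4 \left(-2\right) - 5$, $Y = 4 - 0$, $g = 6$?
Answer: $16$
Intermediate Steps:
$Y = 4$ ($Y = 4 + 0 = 4$)
$l{\left(q,L \right)} = -4$ ($l{\left(q,L \right)} = \left(-1\right) 4 = -4$)
$A = -26$ ($A = 2 \left(4 \left(-2\right) - 5\right) = 2 \left(-8 - 5\right) = 2 \left(-13\right) = -26$)
$c{\left(E \right)} = 0$
$\left(l{\left(1,g \right)} - c{\left(A \right)}\right)^{2} = \left(-4 - 0\right)^{2} = \left(-4 + 0\right)^{2} = \left(-4\right)^{2} = 16$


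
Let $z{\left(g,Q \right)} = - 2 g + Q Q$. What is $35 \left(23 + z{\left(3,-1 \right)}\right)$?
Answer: $630$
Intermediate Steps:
$z{\left(g,Q \right)} = Q^{2} - 2 g$ ($z{\left(g,Q \right)} = - 2 g + Q^{2} = Q^{2} - 2 g$)
$35 \left(23 + z{\left(3,-1 \right)}\right) = 35 \left(23 + \left(\left(-1\right)^{2} - 6\right)\right) = 35 \left(23 + \left(1 - 6\right)\right) = 35 \left(23 - 5\right) = 35 \cdot 18 = 630$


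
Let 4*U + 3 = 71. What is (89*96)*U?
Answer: 145248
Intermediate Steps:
U = 17 (U = -3/4 + (1/4)*71 = -3/4 + 71/4 = 17)
(89*96)*U = (89*96)*17 = 8544*17 = 145248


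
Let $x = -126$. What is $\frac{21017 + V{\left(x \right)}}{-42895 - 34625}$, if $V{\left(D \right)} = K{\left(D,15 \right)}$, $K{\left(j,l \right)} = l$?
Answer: $- \frac{2629}{9690} \approx -0.27131$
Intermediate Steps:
$V{\left(D \right)} = 15$
$\frac{21017 + V{\left(x \right)}}{-42895 - 34625} = \frac{21017 + 15}{-42895 - 34625} = \frac{21032}{-77520} = 21032 \left(- \frac{1}{77520}\right) = - \frac{2629}{9690}$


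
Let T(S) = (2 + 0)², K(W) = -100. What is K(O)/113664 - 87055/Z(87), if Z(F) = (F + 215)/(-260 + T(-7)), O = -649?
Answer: 316640620865/4290816 ≈ 73795.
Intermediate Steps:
T(S) = 4 (T(S) = 2² = 4)
Z(F) = -215/256 - F/256 (Z(F) = (F + 215)/(-260 + 4) = (215 + F)/(-256) = (215 + F)*(-1/256) = -215/256 - F/256)
K(O)/113664 - 87055/Z(87) = -100/113664 - 87055/(-215/256 - 1/256*87) = -100*1/113664 - 87055/(-215/256 - 87/256) = -25/28416 - 87055/(-151/128) = -25/28416 - 87055*(-128/151) = -25/28416 + 11143040/151 = 316640620865/4290816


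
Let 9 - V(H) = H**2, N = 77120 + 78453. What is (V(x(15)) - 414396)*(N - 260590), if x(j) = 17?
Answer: 43548029492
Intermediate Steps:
N = 155573
V(H) = 9 - H**2
(V(x(15)) - 414396)*(N - 260590) = ((9 - 1*17**2) - 414396)*(155573 - 260590) = ((9 - 1*289) - 414396)*(-105017) = ((9 - 289) - 414396)*(-105017) = (-280 - 414396)*(-105017) = -414676*(-105017) = 43548029492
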